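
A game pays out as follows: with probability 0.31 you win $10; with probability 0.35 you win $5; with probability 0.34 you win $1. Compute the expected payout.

E[payout] = 10·0.31 + 5·0.35 + 1·0.34
 = 3.1 + 1.75 + 0.34
 = 5.19

5.19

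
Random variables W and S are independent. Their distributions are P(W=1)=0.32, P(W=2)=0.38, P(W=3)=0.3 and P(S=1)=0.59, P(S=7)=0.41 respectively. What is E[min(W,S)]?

1.4018

E[min(W,S)] = Σ_w Σ_s min(w,s) · P(W=w)P(S=s)
 = 1·0.1888 + 1·0.1312 + 1·0.2242 + 2·0.1558 + 1·0.177 + 3·0.123
 = 0.1888 + 0.1312 + 0.2242 + 0.3116 + 0.177 + 0.369
 = 1.4018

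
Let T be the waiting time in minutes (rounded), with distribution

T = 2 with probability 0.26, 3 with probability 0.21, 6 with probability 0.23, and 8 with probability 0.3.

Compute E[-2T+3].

-6.86

E[-2T+3] = Σ (-2t+3)·P(T=t)
 = (-1)·0.26 + (-3)·0.21 + (-9)·0.23 + (-13)·0.3
 = (-0.26) + (-0.63) + (-2.07) + (-3.9)
 = -6.86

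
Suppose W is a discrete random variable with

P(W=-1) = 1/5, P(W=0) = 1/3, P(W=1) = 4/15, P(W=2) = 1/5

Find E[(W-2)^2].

3.4

E[(W-2)^2] = Σ (w-2)^2·P(W=w)
 = 9·1/5 + 4·1/3 + 1·4/15 + 0·1/5
 = 9/5 + 4/3 + 4/15 + 0
 = 17/5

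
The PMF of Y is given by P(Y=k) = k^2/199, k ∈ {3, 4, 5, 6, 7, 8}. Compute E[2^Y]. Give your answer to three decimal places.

131.095

E[2^Y] = Σ 2^y·P(Y=y)
 = 8·9/199 + 16·16/199 + 32·25/199 + 64·36/199 + 128·49/199 + 256·64/199
 = 72/199 + 256/199 + 800/199 + 2304/199 + 6272/199 + 16384/199
 = 26088/199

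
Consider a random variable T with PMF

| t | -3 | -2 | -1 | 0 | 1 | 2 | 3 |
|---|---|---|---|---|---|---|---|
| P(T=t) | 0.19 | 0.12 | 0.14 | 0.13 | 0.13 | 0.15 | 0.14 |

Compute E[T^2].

4.32

E[T^2] = Σ t^2·P(T=t)
 = 9·0.19 + 4·0.12 + 1·0.14 + 0·0.13 + 1·0.13 + 4·0.15 + 9·0.14
 = 1.71 + 0.48 + 0.14 + 0 + 0.13 + 0.6 + 1.26
 = 4.32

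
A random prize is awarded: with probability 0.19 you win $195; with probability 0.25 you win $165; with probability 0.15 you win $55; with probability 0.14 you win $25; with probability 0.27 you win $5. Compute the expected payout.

91.4

E[payout] = 195·0.19 + 165·0.25 + 55·0.15 + 25·0.14 + 5·0.27
 = 37.05 + 41.25 + 8.25 + 3.5 + 1.35
 = 91.4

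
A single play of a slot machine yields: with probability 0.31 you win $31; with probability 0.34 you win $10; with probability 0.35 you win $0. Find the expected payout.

E[payout] = 31·0.31 + 10·0.34 + 0·0.35
 = 9.61 + 3.4 + 0
 = 13.01

13.01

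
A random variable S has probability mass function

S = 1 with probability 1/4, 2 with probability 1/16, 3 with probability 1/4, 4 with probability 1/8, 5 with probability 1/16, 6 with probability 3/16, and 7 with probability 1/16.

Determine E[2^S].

26.75

E[2^S] = Σ 2^s·P(S=s)
 = 2·1/4 + 4·1/16 + 8·1/4 + 16·1/8 + 32·1/16 + 64·3/16 + 128·1/16
 = 1/2 + 1/4 + 2 + 2 + 2 + 12 + 8
 = 107/4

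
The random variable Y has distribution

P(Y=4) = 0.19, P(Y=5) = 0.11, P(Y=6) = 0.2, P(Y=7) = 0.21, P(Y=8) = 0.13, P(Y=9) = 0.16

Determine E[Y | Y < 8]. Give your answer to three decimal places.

P(Y < 8) = 0.19 + 0.11 + 0.2 + 0.21 = 0.71.
E[Y | Y < 8] = [4·0.19 + 5·0.11 + 6·0.2 + 7·0.21] / 0.71
 = 3.98 / 0.71
 = 398/71

5.606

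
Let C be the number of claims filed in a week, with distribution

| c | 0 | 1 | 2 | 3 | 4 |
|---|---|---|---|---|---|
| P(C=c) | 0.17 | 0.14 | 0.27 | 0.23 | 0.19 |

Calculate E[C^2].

E[C^2] = Σ c^2·P(C=c)
 = 0·0.17 + 1·0.14 + 4·0.27 + 9·0.23 + 16·0.19
 = 0 + 0.14 + 1.08 + 2.07 + 3.04
 = 6.33

6.33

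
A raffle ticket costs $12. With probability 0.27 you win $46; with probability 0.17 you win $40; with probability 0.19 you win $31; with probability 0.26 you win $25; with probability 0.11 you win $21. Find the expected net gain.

E[payout] = 46·0.27 + 40·0.17 + 31·0.19 + 25·0.26 + 21·0.11
 = 12.42 + 6.8 + 5.89 + 6.5 + 2.31
 = 33.92
Net = 33.92 - 12 = 21.92

21.92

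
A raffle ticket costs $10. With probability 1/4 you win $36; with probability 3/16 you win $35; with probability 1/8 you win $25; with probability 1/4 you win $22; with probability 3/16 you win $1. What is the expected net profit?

14.375

E[payout] = 36·1/4 + 35·3/16 + 25·1/8 + 22·1/4 + 1·3/16
 = 9 + 105/16 + 25/8 + 11/2 + 3/16
 = 195/8
Net = 195/8 - 10 = 115/8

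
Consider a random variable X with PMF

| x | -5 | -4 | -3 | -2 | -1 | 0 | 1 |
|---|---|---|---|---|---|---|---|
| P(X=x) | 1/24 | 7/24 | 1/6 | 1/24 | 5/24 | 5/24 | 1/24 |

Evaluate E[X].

E[X] = Σ x·P(X=x)
 = (-5)·1/24 + (-4)·7/24 + (-3)·1/6 + (-2)·1/24 + (-1)·5/24 + 0·5/24 + 1·1/24
 = (-5/24) + (-7/6) + (-1/2) + (-1/12) + (-5/24) + 0 + 1/24
 = -17/8

-2.125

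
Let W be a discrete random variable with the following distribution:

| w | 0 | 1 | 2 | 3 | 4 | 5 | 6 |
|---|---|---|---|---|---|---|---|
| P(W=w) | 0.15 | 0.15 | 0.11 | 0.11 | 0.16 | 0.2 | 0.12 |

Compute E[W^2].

E[W^2] = Σ w^2·P(W=w)
 = 0·0.15 + 1·0.15 + 4·0.11 + 9·0.11 + 16·0.16 + 25·0.2 + 36·0.12
 = 0 + 0.15 + 0.44 + 0.99 + 2.56 + 5 + 4.32
 = 13.46

13.46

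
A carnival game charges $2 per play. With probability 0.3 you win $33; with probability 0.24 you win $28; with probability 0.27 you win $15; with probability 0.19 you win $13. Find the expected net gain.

E[payout] = 33·0.3 + 28·0.24 + 15·0.27 + 13·0.19
 = 9.9 + 6.72 + 4.05 + 2.47
 = 23.14
Net = 23.14 - 2 = 21.14

21.14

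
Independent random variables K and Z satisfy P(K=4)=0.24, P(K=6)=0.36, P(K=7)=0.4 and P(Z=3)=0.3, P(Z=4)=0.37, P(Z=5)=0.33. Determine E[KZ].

E[KZ] = Σ_k Σ_z kz · P(K=k)P(Z=z)
 = 12·0.072 + 16·0.0888 + 20·0.0792 + 18·0.108 + 24·0.1332 + 30·0.1188 + 21·0.12 + 28·0.148 + 35·0.132
 = 0.864 + 1.4208 + 1.584 + 1.944 + 3.1968 + 3.564 + 2.52 + 4.144 + 4.62
 = 23.8576

23.8576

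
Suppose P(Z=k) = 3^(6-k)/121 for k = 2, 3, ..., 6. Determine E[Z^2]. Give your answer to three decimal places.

E[Z^2] = Σ z^2·P(Z=z)
 = 4·81/121 + 9·27/121 + 16·9/121 + 25·3/121 + 36·1/121
 = 324/121 + 243/121 + 144/121 + 75/121 + 36/121
 = 822/121

6.793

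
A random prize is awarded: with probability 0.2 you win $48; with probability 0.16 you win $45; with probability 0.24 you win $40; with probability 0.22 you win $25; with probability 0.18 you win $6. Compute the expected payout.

32.98

E[payout] = 48·0.2 + 45·0.16 + 40·0.24 + 25·0.22 + 6·0.18
 = 9.6 + 7.2 + 9.6 + 5.5 + 1.08
 = 32.98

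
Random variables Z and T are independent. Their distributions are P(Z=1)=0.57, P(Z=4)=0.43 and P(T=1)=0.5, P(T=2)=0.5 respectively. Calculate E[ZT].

E[ZT] = Σ_z Σ_t zt · P(Z=z)P(T=t)
 = 1·0.285 + 2·0.285 + 4·0.215 + 8·0.215
 = 0.285 + 0.57 + 0.86 + 1.72
 = 3.435

3.435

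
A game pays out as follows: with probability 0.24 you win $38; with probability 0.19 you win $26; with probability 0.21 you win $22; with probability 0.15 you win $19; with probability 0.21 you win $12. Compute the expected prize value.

E[payout] = 38·0.24 + 26·0.19 + 22·0.21 + 19·0.15 + 12·0.21
 = 9.12 + 4.94 + 4.62 + 2.85 + 2.52
 = 24.05

24.05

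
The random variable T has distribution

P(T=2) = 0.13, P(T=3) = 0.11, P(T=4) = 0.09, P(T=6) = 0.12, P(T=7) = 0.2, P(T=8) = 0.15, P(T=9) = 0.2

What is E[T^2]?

E[T^2] = Σ t^2·P(T=t)
 = 4·0.13 + 9·0.11 + 16·0.09 + 36·0.12 + 49·0.2 + 64·0.15 + 81·0.2
 = 0.52 + 0.99 + 1.44 + 4.32 + 9.8 + 9.6 + 16.2
 = 42.87

42.87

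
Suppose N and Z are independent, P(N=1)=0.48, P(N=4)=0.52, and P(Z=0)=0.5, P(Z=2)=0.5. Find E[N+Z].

3.56

E[N+Z] = Σ_n Σ_z (n+z) · P(N=n)P(Z=z)
 = 1·0.24 + 3·0.24 + 4·0.26 + 6·0.26
 = 0.24 + 0.72 + 1.04 + 1.56
 = 3.56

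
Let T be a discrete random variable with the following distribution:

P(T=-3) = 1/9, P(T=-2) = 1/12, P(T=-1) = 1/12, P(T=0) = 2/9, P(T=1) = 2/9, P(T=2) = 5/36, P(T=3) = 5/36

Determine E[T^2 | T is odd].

4.6

P(T is odd) = 1/9 + 1/12 + 2/9 + 5/36 = 5/9.
E[T^2 | T is odd] = [9·1/9 + 1·1/12 + 1·2/9 + 9·5/36] / (5/9)
 = 23/9 / (5/9)
 = 23/5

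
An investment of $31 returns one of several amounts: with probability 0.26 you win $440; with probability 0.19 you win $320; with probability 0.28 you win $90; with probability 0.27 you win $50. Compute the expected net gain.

182.9

E[payout] = 440·0.26 + 320·0.19 + 90·0.28 + 50·0.27
 = 114.4 + 60.8 + 25.2 + 13.5
 = 213.9
Net = 213.9 - 31 = 182.9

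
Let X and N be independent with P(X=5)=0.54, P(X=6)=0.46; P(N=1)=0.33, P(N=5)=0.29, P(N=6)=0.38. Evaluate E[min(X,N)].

3.8548

E[min(X,N)] = Σ_x Σ_n min(x,n) · P(X=x)P(N=n)
 = 1·0.1782 + 5·0.1566 + 5·0.2052 + 1·0.1518 + 5·0.1334 + 6·0.1748
 = 0.1782 + 0.783 + 1.026 + 0.1518 + 0.667 + 1.0488
 = 3.8548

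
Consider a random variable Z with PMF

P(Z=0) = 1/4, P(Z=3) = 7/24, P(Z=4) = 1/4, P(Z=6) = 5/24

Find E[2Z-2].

E[2Z-2] = Σ (2z-2)·P(Z=z)
 = (-2)·1/4 + 4·7/24 + 6·1/4 + 10·5/24
 = (-1/2) + 7/6 + 3/2 + 25/12
 = 17/4

4.25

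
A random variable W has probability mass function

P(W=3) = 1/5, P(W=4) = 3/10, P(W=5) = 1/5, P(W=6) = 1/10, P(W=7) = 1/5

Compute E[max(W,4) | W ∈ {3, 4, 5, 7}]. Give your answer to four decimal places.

4.8889

P(W ∈ {3, 4, 5, 7}) = 1/5 + 3/10 + 1/5 + 1/5 = 9/10.
E[max(W,4) | W ∈ {3, 4, 5, 7}] = [4·1/5 + 4·3/10 + 5·1/5 + 7·1/5] / (9/10)
 = 22/5 / (9/10)
 = 44/9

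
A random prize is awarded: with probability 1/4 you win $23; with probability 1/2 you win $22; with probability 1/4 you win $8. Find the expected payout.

18.75

E[payout] = 23·1/4 + 22·1/2 + 8·1/4
 = 23/4 + 11 + 2
 = 75/4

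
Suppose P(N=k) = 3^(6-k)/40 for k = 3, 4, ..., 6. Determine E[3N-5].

E[3N-5] = Σ (3n-5)·P(N=n)
 = 4·27/40 + 7·9/40 + 10·3/40 + 13·1/40
 = 27/10 + 63/40 + 3/4 + 13/40
 = 107/20

5.35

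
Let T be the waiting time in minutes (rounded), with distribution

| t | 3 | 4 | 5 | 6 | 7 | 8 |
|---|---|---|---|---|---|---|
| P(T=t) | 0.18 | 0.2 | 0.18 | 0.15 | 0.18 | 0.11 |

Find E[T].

E[T] = Σ t·P(T=t)
 = 3·0.18 + 4·0.2 + 5·0.18 + 6·0.15 + 7·0.18 + 8·0.11
 = 0.54 + 0.8 + 0.9 + 0.9 + 1.26 + 0.88
 = 5.28

5.28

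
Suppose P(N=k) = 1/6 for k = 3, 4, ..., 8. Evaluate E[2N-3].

E[2N-3] = Σ (2n-3)·P(N=n)
 = 3·1/6 + 5·1/6 + 7·1/6 + 9·1/6 + 11·1/6 + 13·1/6
 = 1/2 + 5/6 + 7/6 + 3/2 + 11/6 + 13/6
 = 8

8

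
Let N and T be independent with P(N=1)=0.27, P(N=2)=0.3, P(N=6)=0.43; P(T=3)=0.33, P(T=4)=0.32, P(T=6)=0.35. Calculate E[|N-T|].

2.3218

E[|N-T|] = Σ_n Σ_t |n-t| · P(N=n)P(T=t)
 = 2·0.0891 + 3·0.0864 + 5·0.0945 + 1·0.099 + 2·0.096 + 4·0.105 + 3·0.1419 + 2·0.1376 + 0·0.1505
 = 0.1782 + 0.2592 + 0.4725 + 0.099 + 0.192 + 0.42 + 0.4257 + 0.2752 + 0
 = 2.3218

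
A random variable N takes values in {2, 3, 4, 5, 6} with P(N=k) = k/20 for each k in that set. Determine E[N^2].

22

E[N^2] = Σ n^2·P(N=n)
 = 4·1/10 + 9·3/20 + 16·1/5 + 25·1/4 + 36·3/10
 = 2/5 + 27/20 + 16/5 + 25/4 + 54/5
 = 22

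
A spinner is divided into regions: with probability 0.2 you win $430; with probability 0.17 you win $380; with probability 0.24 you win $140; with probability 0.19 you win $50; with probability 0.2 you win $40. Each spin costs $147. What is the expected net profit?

54.7

E[payout] = 430·0.2 + 380·0.17 + 140·0.24 + 50·0.19 + 40·0.2
 = 86 + 64.6 + 33.6 + 9.5 + 8
 = 201.7
Net = 201.7 - 147 = 54.7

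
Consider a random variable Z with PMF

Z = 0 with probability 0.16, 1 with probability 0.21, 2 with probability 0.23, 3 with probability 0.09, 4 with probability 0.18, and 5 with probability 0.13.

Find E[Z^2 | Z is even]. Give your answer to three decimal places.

6.667

P(Z is even) = 0.16 + 0.23 + 0.18 = 0.57.
E[Z^2 | Z is even] = [0·0.16 + 4·0.23 + 16·0.18] / 0.57
 = 3.8 / 0.57
 = 20/3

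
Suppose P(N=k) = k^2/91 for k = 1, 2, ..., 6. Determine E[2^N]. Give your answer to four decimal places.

37.9121

E[2^N] = Σ 2^n·P(N=n)
 = 2·1/91 + 4·4/91 + 8·9/91 + 16·16/91 + 32·25/91 + 64·36/91
 = 2/91 + 16/91 + 72/91 + 256/91 + 800/91 + 2304/91
 = 3450/91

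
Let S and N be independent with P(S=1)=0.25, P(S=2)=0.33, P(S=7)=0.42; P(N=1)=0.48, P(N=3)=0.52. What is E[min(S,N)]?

1.6084

E[min(S,N)] = Σ_s Σ_n min(s,n) · P(S=s)P(N=n)
 = 1·0.12 + 1·0.13 + 1·0.1584 + 2·0.1716 + 1·0.2016 + 3·0.2184
 = 0.12 + 0.13 + 0.1584 + 0.3432 + 0.2016 + 0.6552
 = 1.6084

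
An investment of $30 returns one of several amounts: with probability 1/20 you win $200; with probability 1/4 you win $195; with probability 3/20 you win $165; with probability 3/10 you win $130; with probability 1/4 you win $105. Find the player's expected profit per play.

118.75

E[payout] = 200·1/20 + 195·1/4 + 165·3/20 + 130·3/10 + 105·1/4
 = 10 + 195/4 + 99/4 + 39 + 105/4
 = 595/4
Net = 595/4 - 30 = 475/4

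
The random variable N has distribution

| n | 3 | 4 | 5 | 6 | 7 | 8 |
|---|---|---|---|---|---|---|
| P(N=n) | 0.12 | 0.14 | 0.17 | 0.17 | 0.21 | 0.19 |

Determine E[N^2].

E[N^2] = Σ n^2·P(N=n)
 = 9·0.12 + 16·0.14 + 25·0.17 + 36·0.17 + 49·0.21 + 64·0.19
 = 1.08 + 2.24 + 4.25 + 6.12 + 10.29 + 12.16
 = 36.14

36.14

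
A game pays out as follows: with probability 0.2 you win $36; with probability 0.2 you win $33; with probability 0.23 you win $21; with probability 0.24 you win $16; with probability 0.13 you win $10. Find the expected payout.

E[payout] = 36·0.2 + 33·0.2 + 21·0.23 + 16·0.24 + 10·0.13
 = 7.2 + 6.6 + 4.83 + 3.84 + 1.3
 = 23.77

23.77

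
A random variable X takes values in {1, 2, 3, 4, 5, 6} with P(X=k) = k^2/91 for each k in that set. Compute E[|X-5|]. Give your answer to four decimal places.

0.9451

E[|X-5|] = Σ |x-5|·P(X=x)
 = 4·1/91 + 3·4/91 + 2·9/91 + 1·16/91 + 0·25/91 + 1·36/91
 = 4/91 + 12/91 + 18/91 + 16/91 + 0 + 36/91
 = 86/91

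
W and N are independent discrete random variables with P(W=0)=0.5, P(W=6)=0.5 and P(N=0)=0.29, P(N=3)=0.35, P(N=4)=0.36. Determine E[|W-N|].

3

E[|W-N|] = Σ_w Σ_n |w-n| · P(W=w)P(N=n)
 = 0·0.145 + 3·0.175 + 4·0.18 + 6·0.145 + 3·0.175 + 2·0.18
 = 0 + 0.525 + 0.72 + 0.87 + 0.525 + 0.36
 = 3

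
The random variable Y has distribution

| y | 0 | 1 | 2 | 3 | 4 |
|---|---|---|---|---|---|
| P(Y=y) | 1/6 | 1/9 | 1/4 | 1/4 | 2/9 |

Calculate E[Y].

2.25

E[Y] = Σ y·P(Y=y)
 = 0·1/6 + 1·1/9 + 2·1/4 + 3·1/4 + 4·2/9
 = 0 + 1/9 + 1/2 + 3/4 + 8/9
 = 9/4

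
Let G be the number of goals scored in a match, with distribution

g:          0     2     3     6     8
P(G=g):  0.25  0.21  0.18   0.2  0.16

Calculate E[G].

E[G] = Σ g·P(G=g)
 = 0·0.25 + 2·0.21 + 3·0.18 + 6·0.2 + 8·0.16
 = 0 + 0.42 + 0.54 + 1.2 + 1.28
 = 3.44

3.44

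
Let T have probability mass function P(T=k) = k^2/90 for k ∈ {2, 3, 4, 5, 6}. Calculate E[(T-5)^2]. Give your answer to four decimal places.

1.3778

E[(T-5)^2] = Σ (t-5)^2·P(T=t)
 = 9·2/45 + 4·1/10 + 1·8/45 + 0·5/18 + 1·2/5
 = 2/5 + 2/5 + 8/45 + 0 + 2/5
 = 62/45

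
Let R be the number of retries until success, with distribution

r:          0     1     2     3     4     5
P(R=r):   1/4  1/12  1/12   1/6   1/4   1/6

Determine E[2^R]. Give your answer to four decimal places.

E[2^R] = Σ 2^r·P(R=r)
 = 1·1/4 + 2·1/12 + 4·1/12 + 8·1/6 + 16·1/4 + 32·1/6
 = 1/4 + 1/6 + 1/3 + 4/3 + 4 + 16/3
 = 137/12

11.4167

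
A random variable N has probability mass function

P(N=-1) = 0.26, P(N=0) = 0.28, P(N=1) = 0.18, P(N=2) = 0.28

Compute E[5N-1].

E[5N-1] = Σ (5n-1)·P(N=n)
 = (-6)·0.26 + (-1)·0.28 + 4·0.18 + 9·0.28
 = (-1.56) + (-0.28) + 0.72 + 2.52
 = 1.4

1.4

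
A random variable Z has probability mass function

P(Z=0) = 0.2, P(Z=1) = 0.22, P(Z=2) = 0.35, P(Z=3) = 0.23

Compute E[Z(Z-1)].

2.08

E[Z(Z-1)] = Σ z(z-1)·P(Z=z)
 = 0·0.2 + 0·0.22 + 2·0.35 + 6·0.23
 = 0 + 0 + 0.7 + 1.38
 = 2.08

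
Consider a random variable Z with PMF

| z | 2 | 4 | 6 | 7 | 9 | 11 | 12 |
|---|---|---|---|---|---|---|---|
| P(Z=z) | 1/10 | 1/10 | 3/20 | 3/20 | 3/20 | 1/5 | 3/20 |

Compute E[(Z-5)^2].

18.7

E[(Z-5)^2] = Σ (z-5)^2·P(Z=z)
 = 9·1/10 + 1·1/10 + 1·3/20 + 4·3/20 + 16·3/20 + 36·1/5 + 49·3/20
 = 9/10 + 1/10 + 3/20 + 3/5 + 12/5 + 36/5 + 147/20
 = 187/10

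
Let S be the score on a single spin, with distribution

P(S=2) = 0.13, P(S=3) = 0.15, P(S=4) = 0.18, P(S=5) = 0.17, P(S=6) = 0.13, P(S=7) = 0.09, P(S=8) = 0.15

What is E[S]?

E[S] = Σ s·P(S=s)
 = 2·0.13 + 3·0.15 + 4·0.18 + 5·0.17 + 6·0.13 + 7·0.09 + 8·0.15
 = 0.26 + 0.45 + 0.72 + 0.85 + 0.78 + 0.63 + 1.2
 = 4.89

4.89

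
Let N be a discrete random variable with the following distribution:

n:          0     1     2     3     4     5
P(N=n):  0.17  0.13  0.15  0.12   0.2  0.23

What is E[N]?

E[N] = Σ n·P(N=n)
 = 0·0.17 + 1·0.13 + 2·0.15 + 3·0.12 + 4·0.2 + 5·0.23
 = 0 + 0.13 + 0.3 + 0.36 + 0.8 + 1.15
 = 2.74

2.74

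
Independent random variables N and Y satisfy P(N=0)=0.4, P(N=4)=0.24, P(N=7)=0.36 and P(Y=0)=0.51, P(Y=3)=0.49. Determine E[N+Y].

4.95

E[N+Y] = Σ_n Σ_y (n+y) · P(N=n)P(Y=y)
 = 0·0.204 + 3·0.196 + 4·0.1224 + 7·0.1176 + 7·0.1836 + 10·0.1764
 = 0 + 0.588 + 0.4896 + 0.8232 + 1.2852 + 1.764
 = 4.95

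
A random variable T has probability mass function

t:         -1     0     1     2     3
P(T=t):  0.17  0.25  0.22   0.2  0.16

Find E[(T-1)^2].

1.77

E[(T-1)^2] = Σ (t-1)^2·P(T=t)
 = 4·0.17 + 1·0.25 + 0·0.22 + 1·0.2 + 4·0.16
 = 0.68 + 0.25 + 0 + 0.2 + 0.64
 = 1.77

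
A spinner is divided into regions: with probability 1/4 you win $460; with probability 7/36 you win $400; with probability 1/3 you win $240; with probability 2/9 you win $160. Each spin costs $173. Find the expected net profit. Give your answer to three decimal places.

135.333

E[payout] = 460·1/4 + 400·7/36 + 240·1/3 + 160·2/9
 = 115 + 700/9 + 80 + 320/9
 = 925/3
Net = 925/3 - 173 = 406/3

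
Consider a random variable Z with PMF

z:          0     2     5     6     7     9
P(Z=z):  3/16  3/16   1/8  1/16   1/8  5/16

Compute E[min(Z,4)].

E[min(Z,4)] = Σ min(z,4)·P(Z=z)
 = 0·3/16 + 2·3/16 + 4·1/8 + 4·1/16 + 4·1/8 + 4·5/16
 = 0 + 3/8 + 1/2 + 1/4 + 1/2 + 5/4
 = 23/8

2.875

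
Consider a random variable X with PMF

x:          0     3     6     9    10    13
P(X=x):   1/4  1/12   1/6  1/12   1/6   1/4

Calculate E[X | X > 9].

P(X > 9) = 1/6 + 1/4 = 5/12.
E[X | X > 9] = [10·1/6 + 13·1/4] / (5/12)
 = 59/12 / (5/12)
 = 59/5

11.8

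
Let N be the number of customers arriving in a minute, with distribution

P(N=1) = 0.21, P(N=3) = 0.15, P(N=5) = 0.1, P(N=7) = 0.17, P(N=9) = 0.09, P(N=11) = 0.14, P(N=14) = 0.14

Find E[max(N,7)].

8.72

E[max(N,7)] = Σ max(n,7)·P(N=n)
 = 7·0.21 + 7·0.15 + 7·0.1 + 7·0.17 + 9·0.09 + 11·0.14 + 14·0.14
 = 1.47 + 1.05 + 0.7 + 1.19 + 0.81 + 1.54 + 1.96
 = 8.72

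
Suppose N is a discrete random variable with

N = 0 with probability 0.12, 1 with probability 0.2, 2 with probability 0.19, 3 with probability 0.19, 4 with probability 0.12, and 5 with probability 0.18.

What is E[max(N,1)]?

2.65

E[max(N,1)] = Σ max(n,1)·P(N=n)
 = 1·0.12 + 1·0.2 + 2·0.19 + 3·0.19 + 4·0.12 + 5·0.18
 = 0.12 + 0.2 + 0.38 + 0.57 + 0.48 + 0.9
 = 2.65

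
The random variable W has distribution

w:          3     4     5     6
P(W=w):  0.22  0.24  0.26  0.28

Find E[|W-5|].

0.96

E[|W-5|] = Σ |w-5|·P(W=w)
 = 2·0.22 + 1·0.24 + 0·0.26 + 1·0.28
 = 0.44 + 0.24 + 0 + 0.28
 = 0.96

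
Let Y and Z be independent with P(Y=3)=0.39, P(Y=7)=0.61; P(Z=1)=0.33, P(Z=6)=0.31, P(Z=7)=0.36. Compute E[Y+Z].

10.15

E[Y+Z] = Σ_y Σ_z (y+z) · P(Y=y)P(Z=z)
 = 4·0.1287 + 9·0.1209 + 10·0.1404 + 8·0.2013 + 13·0.1891 + 14·0.2196
 = 0.5148 + 1.0881 + 1.404 + 1.6104 + 2.4583 + 3.0744
 = 10.15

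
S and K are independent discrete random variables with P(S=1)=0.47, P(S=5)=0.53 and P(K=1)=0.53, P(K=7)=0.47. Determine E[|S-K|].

2.9472

E[|S-K|] = Σ_s Σ_k |s-k| · P(S=s)P(K=k)
 = 0·0.2491 + 6·0.2209 + 4·0.2809 + 2·0.2491
 = 0 + 1.3254 + 1.1236 + 0.4982
 = 2.9472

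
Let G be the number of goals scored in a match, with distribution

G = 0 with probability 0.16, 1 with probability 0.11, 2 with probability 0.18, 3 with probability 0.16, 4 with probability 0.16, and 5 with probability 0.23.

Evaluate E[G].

2.74

E[G] = Σ g·P(G=g)
 = 0·0.16 + 1·0.11 + 2·0.18 + 3·0.16 + 4·0.16 + 5·0.23
 = 0 + 0.11 + 0.36 + 0.48 + 0.64 + 1.15
 = 2.74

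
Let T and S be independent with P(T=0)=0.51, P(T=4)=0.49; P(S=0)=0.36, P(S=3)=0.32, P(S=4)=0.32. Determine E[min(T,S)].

1.0976

E[min(T,S)] = Σ_t Σ_s min(t,s) · P(T=t)P(S=s)
 = 0·0.1836 + 0·0.1632 + 0·0.1632 + 0·0.1764 + 3·0.1568 + 4·0.1568
 = 0 + 0 + 0 + 0 + 0.4704 + 0.6272
 = 1.0976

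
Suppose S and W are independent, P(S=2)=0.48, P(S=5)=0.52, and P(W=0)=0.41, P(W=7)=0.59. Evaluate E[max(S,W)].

E[max(S,W)] = Σ_s Σ_w max(s,w) · P(S=s)P(W=w)
 = 2·0.1968 + 7·0.2832 + 5·0.2132 + 7·0.3068
 = 0.3936 + 1.9824 + 1.066 + 2.1476
 = 5.5896

5.5896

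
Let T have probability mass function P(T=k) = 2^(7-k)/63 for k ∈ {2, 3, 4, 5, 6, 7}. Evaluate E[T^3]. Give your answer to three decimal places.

E[T^3] = Σ t^3·P(T=t)
 = 8·32/63 + 27·16/63 + 64·8/63 + 125·4/63 + 216·2/63 + 343·1/63
 = 256/63 + 48/7 + 512/63 + 500/63 + 48/7 + 49/9
 = 275/7

39.286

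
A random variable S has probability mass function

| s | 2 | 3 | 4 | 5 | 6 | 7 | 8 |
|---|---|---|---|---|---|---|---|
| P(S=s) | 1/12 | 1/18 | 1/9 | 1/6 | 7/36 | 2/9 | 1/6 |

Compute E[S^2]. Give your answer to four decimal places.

35.3333

E[S^2] = Σ s^2·P(S=s)
 = 4·1/12 + 9·1/18 + 16·1/9 + 25·1/6 + 36·7/36 + 49·2/9 + 64·1/6
 = 1/3 + 1/2 + 16/9 + 25/6 + 7 + 98/9 + 32/3
 = 106/3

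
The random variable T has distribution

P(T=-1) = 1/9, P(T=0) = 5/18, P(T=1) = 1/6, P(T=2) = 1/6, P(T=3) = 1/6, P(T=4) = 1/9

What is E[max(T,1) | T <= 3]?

1.5625

P(T <= 3) = 1/9 + 5/18 + 1/6 + 1/6 + 1/6 = 8/9.
E[max(T,1) | T <= 3] = [1·1/9 + 1·5/18 + 1·1/6 + 2·1/6 + 3·1/6] / (8/9)
 = 25/18 / (8/9)
 = 25/16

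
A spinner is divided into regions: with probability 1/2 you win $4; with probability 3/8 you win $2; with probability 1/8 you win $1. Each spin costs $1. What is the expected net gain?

1.875

E[payout] = 4·1/2 + 2·3/8 + 1·1/8
 = 2 + 3/4 + 1/8
 = 23/8
Net = 23/8 - 1 = 15/8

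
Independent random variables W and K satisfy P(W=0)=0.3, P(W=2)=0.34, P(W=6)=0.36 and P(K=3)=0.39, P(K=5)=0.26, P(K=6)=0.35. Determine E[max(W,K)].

5.0848

E[max(W,K)] = Σ_w Σ_k max(w,k) · P(W=w)P(K=k)
 = 3·0.117 + 5·0.078 + 6·0.105 + 3·0.1326 + 5·0.0884 + 6·0.119 + 6·0.1404 + 6·0.0936 + 6·0.126
 = 0.351 + 0.39 + 0.63 + 0.3978 + 0.442 + 0.714 + 0.8424 + 0.5616 + 0.756
 = 5.0848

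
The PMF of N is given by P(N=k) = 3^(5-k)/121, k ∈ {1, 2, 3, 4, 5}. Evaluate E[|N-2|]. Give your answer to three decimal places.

E[|N-2|] = Σ |n-2|·P(N=n)
 = 1·81/121 + 0·27/121 + 1·9/121 + 2·3/121 + 3·1/121
 = 81/121 + 0 + 9/121 + 6/121 + 3/121
 = 9/11

0.818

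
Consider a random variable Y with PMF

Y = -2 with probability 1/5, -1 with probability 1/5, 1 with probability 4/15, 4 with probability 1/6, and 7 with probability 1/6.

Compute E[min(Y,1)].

0

E[min(Y,1)] = Σ min(y,1)·P(Y=y)
 = (-2)·1/5 + (-1)·1/5 + 1·4/15 + 1·1/6 + 1·1/6
 = (-2/5) + (-1/5) + 4/15 + 1/6 + 1/6
 = 0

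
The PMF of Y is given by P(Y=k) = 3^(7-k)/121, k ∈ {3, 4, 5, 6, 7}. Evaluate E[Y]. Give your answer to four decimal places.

3.4793

E[Y] = Σ y·P(Y=y)
 = 3·81/121 + 4·27/121 + 5·9/121 + 6·3/121 + 7·1/121
 = 243/121 + 108/121 + 45/121 + 18/121 + 7/121
 = 421/121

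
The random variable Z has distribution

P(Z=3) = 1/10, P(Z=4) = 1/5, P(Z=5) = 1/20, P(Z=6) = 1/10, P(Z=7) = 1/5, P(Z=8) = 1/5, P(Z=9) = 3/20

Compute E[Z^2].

43.7

E[Z^2] = Σ z^2·P(Z=z)
 = 9·1/10 + 16·1/5 + 25·1/20 + 36·1/10 + 49·1/5 + 64·1/5 + 81·3/20
 = 9/10 + 16/5 + 5/4 + 18/5 + 49/5 + 64/5 + 243/20
 = 437/10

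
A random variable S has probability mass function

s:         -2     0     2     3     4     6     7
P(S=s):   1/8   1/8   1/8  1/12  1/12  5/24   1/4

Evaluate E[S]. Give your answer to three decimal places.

3.583

E[S] = Σ s·P(S=s)
 = (-2)·1/8 + 0·1/8 + 2·1/8 + 3·1/12 + 4·1/12 + 6·5/24 + 7·1/4
 = (-1/4) + 0 + 1/4 + 1/4 + 1/3 + 5/4 + 7/4
 = 43/12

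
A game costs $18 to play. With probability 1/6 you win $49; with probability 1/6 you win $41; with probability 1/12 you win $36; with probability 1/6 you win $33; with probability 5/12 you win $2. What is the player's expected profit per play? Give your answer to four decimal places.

E[payout] = 49·1/6 + 41·1/6 + 36·1/12 + 33·1/6 + 2·5/12
 = 49/6 + 41/6 + 3 + 11/2 + 5/6
 = 73/3
Net = 73/3 - 18 = 19/3

6.3333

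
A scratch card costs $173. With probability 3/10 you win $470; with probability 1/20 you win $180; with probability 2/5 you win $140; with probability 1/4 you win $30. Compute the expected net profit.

E[payout] = 470·3/10 + 180·1/20 + 140·2/5 + 30·1/4
 = 141 + 9 + 56 + 15/2
 = 427/2
Net = 427/2 - 173 = 81/2

40.5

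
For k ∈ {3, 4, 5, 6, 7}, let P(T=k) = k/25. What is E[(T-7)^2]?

E[(T-7)^2] = Σ (t-7)^2·P(T=t)
 = 16·3/25 + 9·4/25 + 4·1/5 + 1·6/25 + 0·7/25
 = 48/25 + 36/25 + 4/5 + 6/25 + 0
 = 22/5

4.4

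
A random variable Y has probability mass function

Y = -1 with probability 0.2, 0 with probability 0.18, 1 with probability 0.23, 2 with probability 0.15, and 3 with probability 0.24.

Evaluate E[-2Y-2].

E[-2Y-2] = Σ (-2y-2)·P(Y=y)
 = 0·0.2 + (-2)·0.18 + (-4)·0.23 + (-6)·0.15 + (-8)·0.24
 = 0 + (-0.36) + (-0.92) + (-0.9) + (-1.92)
 = -4.1

-4.1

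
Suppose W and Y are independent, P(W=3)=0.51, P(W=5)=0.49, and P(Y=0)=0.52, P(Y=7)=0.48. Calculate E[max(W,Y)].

5.4296

E[max(W,Y)] = Σ_w Σ_y max(w,y) · P(W=w)P(Y=y)
 = 3·0.2652 + 7·0.2448 + 5·0.2548 + 7·0.2352
 = 0.7956 + 1.7136 + 1.274 + 1.6464
 = 5.4296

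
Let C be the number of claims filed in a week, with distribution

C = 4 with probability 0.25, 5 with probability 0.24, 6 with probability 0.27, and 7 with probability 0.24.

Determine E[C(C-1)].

25.98

E[C(C-1)] = Σ c(c-1)·P(C=c)
 = 12·0.25 + 20·0.24 + 30·0.27 + 42·0.24
 = 3 + 4.8 + 8.1 + 10.08
 = 25.98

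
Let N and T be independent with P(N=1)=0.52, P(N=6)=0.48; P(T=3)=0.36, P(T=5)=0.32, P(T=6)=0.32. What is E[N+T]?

8

E[N+T] = Σ_n Σ_t (n+t) · P(N=n)P(T=t)
 = 4·0.1872 + 6·0.1664 + 7·0.1664 + 9·0.1728 + 11·0.1536 + 12·0.1536
 = 0.7488 + 0.9984 + 1.1648 + 1.5552 + 1.6896 + 1.8432
 = 8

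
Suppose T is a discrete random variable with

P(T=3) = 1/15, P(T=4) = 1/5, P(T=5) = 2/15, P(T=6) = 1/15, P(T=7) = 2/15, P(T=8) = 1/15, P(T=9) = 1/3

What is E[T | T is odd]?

7.2

P(T is odd) = 1/15 + 2/15 + 2/15 + 1/3 = 2/3.
E[T | T is odd] = [3·1/15 + 5·2/15 + 7·2/15 + 9·1/3] / (2/3)
 = 24/5 / (2/3)
 = 36/5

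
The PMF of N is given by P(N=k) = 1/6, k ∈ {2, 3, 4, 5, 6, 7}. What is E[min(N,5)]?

E[min(N,5)] = Σ min(n,5)·P(N=n)
 = 2·1/6 + 3·1/6 + 4·1/6 + 5·1/6 + 5·1/6 + 5·1/6
 = 1/3 + 1/2 + 2/3 + 5/6 + 5/6 + 5/6
 = 4

4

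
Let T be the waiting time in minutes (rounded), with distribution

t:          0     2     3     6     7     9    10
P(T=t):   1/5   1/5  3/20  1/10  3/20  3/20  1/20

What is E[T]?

E[T] = Σ t·P(T=t)
 = 0·1/5 + 2·1/5 + 3·3/20 + 6·1/10 + 7·3/20 + 9·3/20 + 10·1/20
 = 0 + 2/5 + 9/20 + 3/5 + 21/20 + 27/20 + 1/2
 = 87/20

4.35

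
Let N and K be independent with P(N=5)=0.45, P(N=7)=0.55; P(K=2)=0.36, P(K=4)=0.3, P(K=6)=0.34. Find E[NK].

24.156

E[NK] = Σ_n Σ_k nk · P(N=n)P(K=k)
 = 10·0.162 + 20·0.135 + 30·0.153 + 14·0.198 + 28·0.165 + 42·0.187
 = 1.62 + 2.7 + 4.59 + 2.772 + 4.62 + 7.854
 = 24.156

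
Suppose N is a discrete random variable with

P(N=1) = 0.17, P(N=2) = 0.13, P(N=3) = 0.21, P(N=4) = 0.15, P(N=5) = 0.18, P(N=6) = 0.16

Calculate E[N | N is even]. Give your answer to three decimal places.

4.136

P(N is even) = 0.13 + 0.15 + 0.16 = 0.44.
E[N | N is even] = [2·0.13 + 4·0.15 + 6·0.16] / 0.44
 = 1.82 / 0.44
 = 91/22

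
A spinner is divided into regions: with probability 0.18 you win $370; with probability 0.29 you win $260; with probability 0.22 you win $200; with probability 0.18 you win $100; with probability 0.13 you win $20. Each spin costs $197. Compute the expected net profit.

9.6

E[payout] = 370·0.18 + 260·0.29 + 200·0.22 + 100·0.18 + 20·0.13
 = 66.6 + 75.4 + 44 + 18 + 2.6
 = 206.6
Net = 206.6 - 197 = 9.6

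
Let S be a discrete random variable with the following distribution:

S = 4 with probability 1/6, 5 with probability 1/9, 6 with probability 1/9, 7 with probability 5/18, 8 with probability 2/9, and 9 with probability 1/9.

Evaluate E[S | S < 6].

4.4

P(S < 6) = 1/6 + 1/9 = 5/18.
E[S | S < 6] = [4·1/6 + 5·1/9] / (5/18)
 = 11/9 / (5/18)
 = 22/5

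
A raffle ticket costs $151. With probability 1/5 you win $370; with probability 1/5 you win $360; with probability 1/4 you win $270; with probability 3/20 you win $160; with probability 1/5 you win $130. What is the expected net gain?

E[payout] = 370·1/5 + 360·1/5 + 270·1/4 + 160·3/20 + 130·1/5
 = 74 + 72 + 135/2 + 24 + 26
 = 527/2
Net = 527/2 - 151 = 225/2

112.5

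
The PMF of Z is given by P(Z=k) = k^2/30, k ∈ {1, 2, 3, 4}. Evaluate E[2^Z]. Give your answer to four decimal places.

11.5333

E[2^Z] = Σ 2^z·P(Z=z)
 = 2·1/30 + 4·2/15 + 8·3/10 + 16·8/15
 = 1/15 + 8/15 + 12/5 + 128/15
 = 173/15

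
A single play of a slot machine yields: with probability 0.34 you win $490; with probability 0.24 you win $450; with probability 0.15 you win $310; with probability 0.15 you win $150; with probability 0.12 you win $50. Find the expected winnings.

349.6

E[payout] = 490·0.34 + 450·0.24 + 310·0.15 + 150·0.15 + 50·0.12
 = 166.6 + 108 + 46.5 + 22.5 + 6
 = 349.6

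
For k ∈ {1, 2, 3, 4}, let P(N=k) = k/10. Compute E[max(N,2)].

E[max(N,2)] = Σ max(n,2)·P(N=n)
 = 2·1/10 + 2·1/5 + 3·3/10 + 4·2/5
 = 1/5 + 2/5 + 9/10 + 8/5
 = 31/10

3.1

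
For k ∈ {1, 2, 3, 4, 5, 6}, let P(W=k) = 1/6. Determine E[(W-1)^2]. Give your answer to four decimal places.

E[(W-1)^2] = Σ (w-1)^2·P(W=w)
 = 0·1/6 + 1·1/6 + 4·1/6 + 9·1/6 + 16·1/6 + 25·1/6
 = 0 + 1/6 + 2/3 + 3/2 + 8/3 + 25/6
 = 55/6

9.1667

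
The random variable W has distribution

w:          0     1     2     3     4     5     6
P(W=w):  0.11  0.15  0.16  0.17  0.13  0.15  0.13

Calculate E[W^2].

12.83

E[W^2] = Σ w^2·P(W=w)
 = 0·0.11 + 1·0.15 + 4·0.16 + 9·0.17 + 16·0.13 + 25·0.15 + 36·0.13
 = 0 + 0.15 + 0.64 + 1.53 + 2.08 + 3.75 + 4.68
 = 12.83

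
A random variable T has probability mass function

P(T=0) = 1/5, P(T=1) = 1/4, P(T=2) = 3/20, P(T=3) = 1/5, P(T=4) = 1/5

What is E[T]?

E[T] = Σ t·P(T=t)
 = 0·1/5 + 1·1/4 + 2·3/20 + 3·1/5 + 4·1/5
 = 0 + 1/4 + 3/10 + 3/5 + 4/5
 = 39/20

1.95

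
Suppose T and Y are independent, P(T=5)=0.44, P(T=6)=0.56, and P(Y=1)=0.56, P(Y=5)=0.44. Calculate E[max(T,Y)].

5.56

E[max(T,Y)] = Σ_t Σ_y max(t,y) · P(T=t)P(Y=y)
 = 5·0.2464 + 5·0.1936 + 6·0.3136 + 6·0.2464
 = 1.232 + 0.968 + 1.8816 + 1.4784
 = 5.56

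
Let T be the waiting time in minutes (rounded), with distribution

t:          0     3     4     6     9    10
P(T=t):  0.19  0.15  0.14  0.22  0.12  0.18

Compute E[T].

E[T] = Σ t·P(T=t)
 = 0·0.19 + 3·0.15 + 4·0.14 + 6·0.22 + 9·0.12 + 10·0.18
 = 0 + 0.45 + 0.56 + 1.32 + 1.08 + 1.8
 = 5.21

5.21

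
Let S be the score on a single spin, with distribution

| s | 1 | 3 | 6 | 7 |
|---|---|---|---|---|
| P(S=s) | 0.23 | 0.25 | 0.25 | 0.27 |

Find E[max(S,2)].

E[max(S,2)] = Σ max(s,2)·P(S=s)
 = 2·0.23 + 3·0.25 + 6·0.25 + 7·0.27
 = 0.46 + 0.75 + 1.5 + 1.89
 = 4.6

4.6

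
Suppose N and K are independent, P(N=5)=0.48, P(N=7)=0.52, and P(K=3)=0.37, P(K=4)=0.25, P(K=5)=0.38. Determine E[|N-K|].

2.03

E[|N-K|] = Σ_n Σ_k |n-k| · P(N=n)P(K=k)
 = 2·0.1776 + 1·0.12 + 0·0.1824 + 4·0.1924 + 3·0.13 + 2·0.1976
 = 0.3552 + 0.12 + 0 + 0.7696 + 0.39 + 0.3952
 = 2.03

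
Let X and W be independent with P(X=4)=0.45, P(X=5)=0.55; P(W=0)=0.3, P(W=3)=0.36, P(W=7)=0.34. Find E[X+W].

8.01

E[X+W] = Σ_x Σ_w (x+w) · P(X=x)P(W=w)
 = 4·0.135 + 7·0.162 + 11·0.153 + 5·0.165 + 8·0.198 + 12·0.187
 = 0.54 + 1.134 + 1.683 + 0.825 + 1.584 + 2.244
 = 8.01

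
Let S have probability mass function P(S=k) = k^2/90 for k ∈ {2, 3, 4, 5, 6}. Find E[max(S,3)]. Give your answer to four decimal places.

4.9333

E[max(S,3)] = Σ max(s,3)·P(S=s)
 = 3·2/45 + 3·1/10 + 4·8/45 + 5·5/18 + 6·2/5
 = 2/15 + 3/10 + 32/45 + 25/18 + 12/5
 = 74/15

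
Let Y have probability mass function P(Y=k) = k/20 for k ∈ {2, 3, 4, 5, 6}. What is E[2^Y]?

E[2^Y] = Σ 2^y·P(Y=y)
 = 4·1/10 + 8·3/20 + 16·1/5 + 32·1/4 + 64·3/10
 = 2/5 + 6/5 + 16/5 + 8 + 96/5
 = 32

32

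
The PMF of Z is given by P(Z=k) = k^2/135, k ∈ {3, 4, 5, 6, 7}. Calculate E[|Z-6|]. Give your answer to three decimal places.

E[|Z-6|] = Σ |z-6|·P(Z=z)
 = 3·1/15 + 2·16/135 + 1·5/27 + 0·4/15 + 1·49/135
 = 1/5 + 32/135 + 5/27 + 0 + 49/135
 = 133/135

0.985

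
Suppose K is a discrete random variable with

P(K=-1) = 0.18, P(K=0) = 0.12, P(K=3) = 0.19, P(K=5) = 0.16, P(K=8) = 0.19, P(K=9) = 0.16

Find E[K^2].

E[K^2] = Σ k^2·P(K=k)
 = 1·0.18 + 0·0.12 + 9·0.19 + 25·0.16 + 64·0.19 + 81·0.16
 = 0.18 + 0 + 1.71 + 4 + 12.16 + 12.96
 = 31.01

31.01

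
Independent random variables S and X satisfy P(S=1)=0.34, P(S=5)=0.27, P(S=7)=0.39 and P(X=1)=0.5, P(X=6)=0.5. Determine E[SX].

E[SX] = Σ_s Σ_x sx · P(S=s)P(X=x)
 = 1·0.17 + 6·0.17 + 5·0.135 + 30·0.135 + 7·0.195 + 42·0.195
 = 0.17 + 1.02 + 0.675 + 4.05 + 1.365 + 8.19
 = 15.47

15.47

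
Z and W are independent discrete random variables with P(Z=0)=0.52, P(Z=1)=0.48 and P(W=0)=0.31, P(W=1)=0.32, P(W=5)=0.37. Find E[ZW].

E[ZW] = Σ_z Σ_w zw · P(Z=z)P(W=w)
 = 0·0.1612 + 0·0.1664 + 0·0.1924 + 0·0.1488 + 1·0.1536 + 5·0.1776
 = 0 + 0 + 0 + 0 + 0.1536 + 0.888
 = 1.0416

1.0416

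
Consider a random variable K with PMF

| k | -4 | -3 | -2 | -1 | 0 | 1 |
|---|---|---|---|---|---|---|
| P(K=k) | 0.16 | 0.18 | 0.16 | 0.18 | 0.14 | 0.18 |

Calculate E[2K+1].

-2

E[2K+1] = Σ (2k+1)·P(K=k)
 = (-7)·0.16 + (-5)·0.18 + (-3)·0.16 + (-1)·0.18 + 1·0.14 + 3·0.18
 = (-1.12) + (-0.9) + (-0.48) + (-0.18) + 0.14 + 0.54
 = -2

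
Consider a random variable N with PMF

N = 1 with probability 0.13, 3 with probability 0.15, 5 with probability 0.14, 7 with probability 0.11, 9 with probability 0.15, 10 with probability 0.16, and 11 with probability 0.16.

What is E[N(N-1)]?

E[N(N-1)] = Σ n(n-1)·P(N=n)
 = 0·0.13 + 6·0.15 + 20·0.14 + 42·0.11 + 72·0.15 + 90·0.16 + 110·0.16
 = 0 + 0.9 + 2.8 + 4.62 + 10.8 + 14.4 + 17.6
 = 51.12

51.12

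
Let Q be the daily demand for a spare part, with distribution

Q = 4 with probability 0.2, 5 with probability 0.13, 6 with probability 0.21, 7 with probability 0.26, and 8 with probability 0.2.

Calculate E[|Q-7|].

E[|Q-7|] = Σ |q-7|·P(Q=q)
 = 3·0.2 + 2·0.13 + 1·0.21 + 0·0.26 + 1·0.2
 = 0.6 + 0.26 + 0.21 + 0 + 0.2
 = 1.27

1.27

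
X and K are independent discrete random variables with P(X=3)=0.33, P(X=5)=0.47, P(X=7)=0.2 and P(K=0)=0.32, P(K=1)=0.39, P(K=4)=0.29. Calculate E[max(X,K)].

E[max(X,K)] = Σ_x Σ_k max(x,k) · P(X=x)P(K=k)
 = 3·0.1056 + 3·0.1287 + 4·0.0957 + 5·0.1504 + 5·0.1833 + 5·0.1363 + 7·0.064 + 7·0.078 + 7·0.058
 = 0.3168 + 0.3861 + 0.3828 + 0.752 + 0.9165 + 0.6815 + 0.448 + 0.546 + 0.406
 = 4.8357

4.8357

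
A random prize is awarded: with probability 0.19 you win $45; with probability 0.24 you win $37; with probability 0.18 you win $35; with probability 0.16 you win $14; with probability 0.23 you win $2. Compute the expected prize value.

26.43

E[payout] = 45·0.19 + 37·0.24 + 35·0.18 + 14·0.16 + 2·0.23
 = 8.55 + 8.88 + 6.3 + 2.24 + 0.46
 = 26.43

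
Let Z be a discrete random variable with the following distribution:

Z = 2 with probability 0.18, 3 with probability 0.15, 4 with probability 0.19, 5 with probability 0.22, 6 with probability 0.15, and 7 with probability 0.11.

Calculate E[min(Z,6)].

E[min(Z,6)] = Σ min(z,6)·P(Z=z)
 = 2·0.18 + 3·0.15 + 4·0.19 + 5·0.22 + 6·0.15 + 6·0.11
 = 0.36 + 0.45 + 0.76 + 1.1 + 0.9 + 0.66
 = 4.23

4.23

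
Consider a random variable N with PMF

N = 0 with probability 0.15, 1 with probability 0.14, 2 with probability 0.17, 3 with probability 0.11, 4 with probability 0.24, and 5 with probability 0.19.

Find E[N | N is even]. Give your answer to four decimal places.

P(N is even) = 0.15 + 0.17 + 0.24 = 0.56.
E[N | N is even] = [0·0.15 + 2·0.17 + 4·0.24] / 0.56
 = 1.3 / 0.56
 = 65/28

2.3214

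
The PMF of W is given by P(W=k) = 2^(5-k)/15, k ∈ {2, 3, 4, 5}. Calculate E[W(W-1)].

E[W(W-1)] = Σ w(w-1)·P(W=w)
 = 2·8/15 + 6·4/15 + 12·2/15 + 20·1/15
 = 16/15 + 8/5 + 8/5 + 4/3
 = 28/5

5.6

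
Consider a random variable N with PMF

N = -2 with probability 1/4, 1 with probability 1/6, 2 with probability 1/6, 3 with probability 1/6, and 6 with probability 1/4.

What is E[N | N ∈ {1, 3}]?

P(N ∈ {1, 3}) = 1/6 + 1/6 = 1/3.
E[N | N ∈ {1, 3}] = [1·1/6 + 3·1/6] / (1/3)
 = 2/3 / (1/3)
 = 2

2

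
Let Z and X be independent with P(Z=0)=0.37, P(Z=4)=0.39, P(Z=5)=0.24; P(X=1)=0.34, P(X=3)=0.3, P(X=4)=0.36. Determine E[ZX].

E[ZX] = Σ_z Σ_x zx · P(Z=z)P(X=x)
 = 0·0.1258 + 0·0.111 + 0·0.1332 + 4·0.1326 + 12·0.117 + 16·0.1404 + 5·0.0816 + 15·0.072 + 20·0.0864
 = 0 + 0 + 0 + 0.5304 + 1.404 + 2.2464 + 0.408 + 1.08 + 1.728
 = 7.3968

7.3968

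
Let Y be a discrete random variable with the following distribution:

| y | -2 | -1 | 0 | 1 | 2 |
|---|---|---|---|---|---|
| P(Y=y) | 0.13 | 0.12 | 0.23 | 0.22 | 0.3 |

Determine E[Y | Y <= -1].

-1.52

P(Y <= -1) = 0.13 + 0.12 = 0.25.
E[Y | Y <= -1] = [(-2)·0.13 + (-1)·0.12] / 0.25
 = -0.38 / 0.25
 = -38/25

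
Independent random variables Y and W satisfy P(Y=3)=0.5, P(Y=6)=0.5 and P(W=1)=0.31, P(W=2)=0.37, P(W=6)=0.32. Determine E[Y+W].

E[Y+W] = Σ_y Σ_w (y+w) · P(Y=y)P(W=w)
 = 4·0.155 + 5·0.185 + 9·0.16 + 7·0.155 + 8·0.185 + 12·0.16
 = 0.62 + 0.925 + 1.44 + 1.085 + 1.48 + 1.92
 = 7.47

7.47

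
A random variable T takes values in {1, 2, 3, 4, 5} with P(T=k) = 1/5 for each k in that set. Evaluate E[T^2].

E[T^2] = Σ t^2·P(T=t)
 = 1·1/5 + 4·1/5 + 9·1/5 + 16·1/5 + 25·1/5
 = 1/5 + 4/5 + 9/5 + 16/5 + 5
 = 11

11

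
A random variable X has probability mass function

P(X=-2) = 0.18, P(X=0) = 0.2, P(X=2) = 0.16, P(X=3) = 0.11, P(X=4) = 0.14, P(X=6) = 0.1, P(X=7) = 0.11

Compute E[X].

2.22

E[X] = Σ x·P(X=x)
 = (-2)·0.18 + 0·0.2 + 2·0.16 + 3·0.11 + 4·0.14 + 6·0.1 + 7·0.11
 = (-0.36) + 0 + 0.32 + 0.33 + 0.56 + 0.6 + 0.77
 = 2.22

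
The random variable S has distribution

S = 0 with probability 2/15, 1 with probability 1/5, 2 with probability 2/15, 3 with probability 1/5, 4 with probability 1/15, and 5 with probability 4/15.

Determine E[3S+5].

E[3S+5] = Σ (3s+5)·P(S=s)
 = 5·2/15 + 8·1/5 + 11·2/15 + 14·1/5 + 17·1/15 + 20·4/15
 = 2/3 + 8/5 + 22/15 + 14/5 + 17/15 + 16/3
 = 13

13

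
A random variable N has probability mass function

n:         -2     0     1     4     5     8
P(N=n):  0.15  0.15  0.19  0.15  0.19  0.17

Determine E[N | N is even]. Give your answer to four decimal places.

P(N is even) = 0.15 + 0.15 + 0.15 + 0.17 = 0.62.
E[N | N is even] = [(-2)·0.15 + 0·0.15 + 4·0.15 + 8·0.17] / 0.62
 = 1.66 / 0.62
 = 83/31

2.6774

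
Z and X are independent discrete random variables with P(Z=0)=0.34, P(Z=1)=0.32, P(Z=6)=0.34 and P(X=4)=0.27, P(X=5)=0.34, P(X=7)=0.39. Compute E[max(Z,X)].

5.8092

E[max(Z,X)] = Σ_z Σ_x max(z,x) · P(Z=z)P(X=x)
 = 4·0.0918 + 5·0.1156 + 7·0.1326 + 4·0.0864 + 5·0.1088 + 7·0.1248 + 6·0.0918 + 6·0.1156 + 7·0.1326
 = 0.3672 + 0.578 + 0.9282 + 0.3456 + 0.544 + 0.8736 + 0.5508 + 0.6936 + 0.9282
 = 5.8092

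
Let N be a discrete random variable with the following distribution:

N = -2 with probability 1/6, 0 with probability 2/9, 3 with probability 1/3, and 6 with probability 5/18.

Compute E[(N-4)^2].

E[(N-4)^2] = Σ (n-4)^2·P(N=n)
 = 36·1/6 + 16·2/9 + 1·1/3 + 4·5/18
 = 6 + 32/9 + 1/3 + 10/9
 = 11

11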